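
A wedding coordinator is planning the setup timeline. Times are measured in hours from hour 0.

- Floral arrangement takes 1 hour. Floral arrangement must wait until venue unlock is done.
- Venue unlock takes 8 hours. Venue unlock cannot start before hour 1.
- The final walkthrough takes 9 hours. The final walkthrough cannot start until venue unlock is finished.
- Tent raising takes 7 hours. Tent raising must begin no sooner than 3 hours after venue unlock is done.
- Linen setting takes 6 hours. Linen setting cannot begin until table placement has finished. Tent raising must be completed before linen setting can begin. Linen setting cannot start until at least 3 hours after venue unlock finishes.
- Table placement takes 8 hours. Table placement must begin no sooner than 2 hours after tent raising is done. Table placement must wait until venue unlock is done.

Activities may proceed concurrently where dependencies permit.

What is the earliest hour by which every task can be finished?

35

Venue unlock cannot begin until its own release at hour 1. It runs from hour 1 to 1 + 8 = hour 9.
After venue unlock (finishes hour 9), the final walkthrough can start at hour 9 and finishes at hour 18.
Floral arrangement waits on venue unlock (finishes hour 9), so it starts at hour 9 and finishes at 9 + 1 = hour 10.
Tent raising cannot begin until venue unlock (finishes hour 9, plus 3-hour gap → hour 12). It runs from hour 12 to 12 + 7 = hour 19.
For table placement: tent raising (finishes hour 19, plus 2-hour gap → hour 21); venue unlock (finishes hour 9). Taking the maximum gives a start of hour 21, and it finishes at 21 + 8 = hour 29.
For linen setting: table placement (finishes hour 29); tent raising (finishes hour 19); venue unlock (finishes hour 9, plus 3-hour gap → hour 12). Taking the maximum gives a start of hour 29, and it finishes at 29 + 6 = hour 35.
All tasks are finished once the last one completes. Finish times: Venue unlock at 9, Tent raising at 19, Table placement at 29, Linen setting at 35, Floral arrangement at 10, The final walkthrough at 18. The latest is hour 35.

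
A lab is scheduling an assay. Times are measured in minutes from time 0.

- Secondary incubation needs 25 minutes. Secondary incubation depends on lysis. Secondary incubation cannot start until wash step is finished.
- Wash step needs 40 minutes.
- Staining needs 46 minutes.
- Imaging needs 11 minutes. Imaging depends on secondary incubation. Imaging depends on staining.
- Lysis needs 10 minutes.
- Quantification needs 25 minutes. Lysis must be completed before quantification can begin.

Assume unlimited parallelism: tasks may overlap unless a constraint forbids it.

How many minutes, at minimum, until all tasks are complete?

76

Staining has no prerequisites, so it starts at minute 0 and finishes at minute 46.
Wash step has no prerequisites, so it starts at minute 0 and finishes at minute 40.
Nothing blocks lysis, so it runs from minute 0 to minute 10.
Quantification cannot begin until lysis (finishes minute 10). It runs from minute 10 to 10 + 25 = minute 35.
Secondary incubation needs all of lysis (finishes minute 10); wash step (finishes minute 40). That puts its earliest start at minute 40; it finishes at 40 + 25 = minute 65.
Imaging cannot start until secondary incubation (finishes minute 65); staining (finishes minute 46). The controlling bound is minute 65, so imaging finishes at 65 + 11 = minute 76.
All tasks are finished once the last one completes. Finish times: Lysis at 10, Wash step at 40, Staining at 46, Secondary incubation at 65, Imaging at 76, Quantification at 35. The latest is minute 76.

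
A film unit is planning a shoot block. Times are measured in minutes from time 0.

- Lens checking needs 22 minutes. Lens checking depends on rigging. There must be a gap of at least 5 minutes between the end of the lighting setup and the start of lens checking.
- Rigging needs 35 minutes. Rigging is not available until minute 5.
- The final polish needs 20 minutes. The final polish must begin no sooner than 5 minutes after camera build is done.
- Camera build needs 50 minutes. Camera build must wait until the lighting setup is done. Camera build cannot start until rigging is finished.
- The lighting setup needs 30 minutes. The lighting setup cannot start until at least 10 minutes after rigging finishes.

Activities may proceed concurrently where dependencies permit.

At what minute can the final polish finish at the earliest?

After its own release at minute 5, rigging can start at minute 5 and finishes at minute 40.
After rigging (finishes minute 40, plus 10-minute gap → minute 50), the lighting setup can start at minute 50 and finishes at minute 80.
Camera build has to wait for the lighting setup (finishes minute 80); rigging (finishes minute 40). The latest of these is minute 80, so camera build runs minute 80 to 80 + 50 = minute 130.
The final polish cannot begin until camera build (finishes minute 130, plus 5-minute gap → minute 135). It runs from minute 135 to 135 + 20 = minute 155.

155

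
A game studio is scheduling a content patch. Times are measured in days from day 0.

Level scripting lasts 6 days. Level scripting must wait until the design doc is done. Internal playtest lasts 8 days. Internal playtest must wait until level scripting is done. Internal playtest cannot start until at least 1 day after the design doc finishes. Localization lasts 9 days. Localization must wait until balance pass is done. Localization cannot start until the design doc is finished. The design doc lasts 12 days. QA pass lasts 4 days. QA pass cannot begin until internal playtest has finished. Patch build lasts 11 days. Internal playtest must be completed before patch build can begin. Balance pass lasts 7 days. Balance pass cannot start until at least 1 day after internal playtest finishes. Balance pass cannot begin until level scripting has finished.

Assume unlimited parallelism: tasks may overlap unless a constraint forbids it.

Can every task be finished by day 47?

The design doc can start immediately at day 0; it finishes at day 12.
After the design doc (finishes day 12), level scripting can start at day 12 and finishes at day 18.
Internal playtest has to wait for level scripting (finishes day 18); the design doc (finishes day 12, plus 1-day gap → day 13). The latest of these is day 18, so internal playtest runs day 18 to 18 + 8 = day 26.
Patch build cannot begin until internal playtest (finishes day 26). It runs from day 26 to 26 + 11 = day 37.
QA pass cannot begin until internal playtest (finishes day 26). It runs from day 26 to 26 + 4 = day 30.
Balance pass cannot start until internal playtest (finishes day 26, plus 1-day gap → day 27); level scripting (finishes day 18). The controlling bound is day 27, so balance pass finishes at 27 + 7 = day 34.
Localization has to wait for balance pass (finishes day 34); the design doc (finishes day 12). The latest of these is day 34, so localization runs day 34 to 34 + 9 = day 43.
Every task is finished by day 43, which is no later than the deadline of 47, so the schedule is feasible.

Yes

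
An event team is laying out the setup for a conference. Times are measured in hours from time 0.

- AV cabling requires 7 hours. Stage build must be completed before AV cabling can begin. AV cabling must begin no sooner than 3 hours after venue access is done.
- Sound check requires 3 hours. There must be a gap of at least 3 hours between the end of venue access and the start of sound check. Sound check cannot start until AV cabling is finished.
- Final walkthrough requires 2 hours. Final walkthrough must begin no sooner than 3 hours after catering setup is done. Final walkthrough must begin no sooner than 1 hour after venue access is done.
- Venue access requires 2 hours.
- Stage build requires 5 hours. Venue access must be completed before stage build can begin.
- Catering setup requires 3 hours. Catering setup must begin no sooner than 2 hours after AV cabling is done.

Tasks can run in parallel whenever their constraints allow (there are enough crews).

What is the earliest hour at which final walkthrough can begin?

Nothing blocks venue access, so it runs from hour 0 to hour 2.
Stage build cannot begin until venue access (finishes hour 2). It runs from hour 2 to 2 + 5 = hour 7.
For AV cabling: stage build (finishes hour 7); venue access (finishes hour 2, plus 3-hour gap → hour 5). Taking the maximum gives a start of hour 7, and it finishes at 7 + 7 = hour 14.
After AV cabling (finishes hour 14, plus 2-hour gap → hour 16), catering setup can start at hour 16 and finishes at hour 19.
Final walkthrough waits on catering setup (finishes hour 19, plus 3-hour gap → hour 22); venue access (finishes hour 2, plus 1-hour gap → hour 3). The latest of these is hour 22, which is the earliest final walkthrough can start.

22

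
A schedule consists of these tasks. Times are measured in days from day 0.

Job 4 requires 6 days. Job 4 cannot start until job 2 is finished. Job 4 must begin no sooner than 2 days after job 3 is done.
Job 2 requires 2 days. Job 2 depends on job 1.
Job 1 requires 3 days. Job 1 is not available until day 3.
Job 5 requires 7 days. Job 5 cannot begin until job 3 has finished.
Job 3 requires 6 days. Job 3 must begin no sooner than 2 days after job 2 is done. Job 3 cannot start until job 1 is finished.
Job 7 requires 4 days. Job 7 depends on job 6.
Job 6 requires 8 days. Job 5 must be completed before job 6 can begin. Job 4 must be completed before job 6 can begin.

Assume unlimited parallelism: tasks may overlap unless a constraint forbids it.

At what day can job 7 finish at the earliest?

36

Job 1 cannot begin until its own release at day 3. It runs from day 3 to 3 + 3 = day 6.
After job 1 (finishes day 6), job 2 can start at day 6 and finishes at day 8.
Job 3 needs all of job 2 (finishes day 8, plus 2-day gap → day 10); job 1 (finishes day 6). That puts its earliest start at day 10; it finishes at 10 + 6 = day 16.
Job 5 waits on job 3 (finishes day 16), so it starts at day 16 and finishes at 16 + 7 = day 23.
Job 4 has to wait for job 2 (finishes day 8); job 3 (finishes day 16, plus 2-day gap → day 18). The latest of these is day 18, so job 4 runs day 18 to 18 + 6 = day 24.
Job 6 needs all of job 5 (finishes day 23); job 4 (finishes day 24). That puts its earliest start at day 24; it finishes at 24 + 8 = day 32.
Job 7 cannot begin until job 6 (finishes day 32). It runs from day 32 to 32 + 4 = day 36.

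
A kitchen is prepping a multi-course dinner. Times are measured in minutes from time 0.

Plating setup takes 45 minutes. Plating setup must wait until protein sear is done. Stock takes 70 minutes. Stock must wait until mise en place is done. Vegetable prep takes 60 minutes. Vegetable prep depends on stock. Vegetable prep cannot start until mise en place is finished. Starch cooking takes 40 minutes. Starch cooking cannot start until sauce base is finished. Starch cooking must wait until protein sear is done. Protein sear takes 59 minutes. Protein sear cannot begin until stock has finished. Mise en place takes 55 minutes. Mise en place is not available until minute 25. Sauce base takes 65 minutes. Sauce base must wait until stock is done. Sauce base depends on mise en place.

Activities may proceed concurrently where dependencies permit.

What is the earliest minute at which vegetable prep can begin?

Mise en place cannot begin until its own release at minute 25. It runs from minute 25 to 25 + 55 = minute 80.
After mise en place (finishes minute 80), stock can start at minute 80 and finishes at minute 150.
Vegetable prep waits on stock (finishes minute 150); mise en place (finishes minute 80). The latest of these is minute 150, which is the earliest vegetable prep can start.

150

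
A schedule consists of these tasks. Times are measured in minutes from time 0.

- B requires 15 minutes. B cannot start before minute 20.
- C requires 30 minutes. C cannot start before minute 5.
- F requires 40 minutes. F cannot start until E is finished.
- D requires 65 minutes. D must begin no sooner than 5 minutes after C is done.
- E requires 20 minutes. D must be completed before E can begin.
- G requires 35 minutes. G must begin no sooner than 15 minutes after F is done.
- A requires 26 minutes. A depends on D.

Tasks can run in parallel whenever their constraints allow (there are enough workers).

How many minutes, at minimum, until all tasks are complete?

After its own release at minute 5, C can start at minute 5 and finishes at minute 35.
D cannot begin until C (finishes minute 35, plus 5-minute gap → minute 40). It runs from minute 40 to 40 + 65 = minute 105.
E waits on D (finishes minute 105), so it starts at minute 105 and finishes at 105 + 20 = minute 125.
F waits on E (finishes minute 125), so it starts at minute 125 and finishes at 125 + 40 = minute 165.
G cannot begin until F (finishes minute 165, plus 15-minute gap → minute 180). It runs from minute 180 to 180 + 35 = minute 215.
A waits on D (finishes minute 105), so it starts at minute 105 and finishes at 105 + 26 = minute 131.
B cannot begin until its own release at minute 20. It runs from minute 20 to 20 + 15 = minute 35.
All tasks are finished once the last one completes. Finish times: A at 131, B at 35, C at 35, D at 105, E at 125, F at 165, G at 215. The latest is minute 215.

215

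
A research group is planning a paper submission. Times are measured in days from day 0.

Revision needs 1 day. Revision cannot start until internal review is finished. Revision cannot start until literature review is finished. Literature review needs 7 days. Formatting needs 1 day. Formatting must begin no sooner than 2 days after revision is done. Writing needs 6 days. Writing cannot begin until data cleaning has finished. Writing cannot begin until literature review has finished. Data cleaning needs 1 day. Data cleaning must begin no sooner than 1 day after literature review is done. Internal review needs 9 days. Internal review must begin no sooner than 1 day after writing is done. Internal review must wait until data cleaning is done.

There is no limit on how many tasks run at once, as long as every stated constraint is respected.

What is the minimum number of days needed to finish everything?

Literature review can start immediately at day 0; it finishes at day 7.
After literature review (finishes day 7, plus 1-day gap → day 8), data cleaning can start at day 8 and finishes at day 9.
Writing has to wait for data cleaning (finishes day 9); literature review (finishes day 7). The latest of these is day 9, so writing runs day 9 to 9 + 6 = day 15.
Internal review cannot start until writing (finishes day 15, plus 1-day gap → day 16); data cleaning (finishes day 9). The controlling bound is day 16, so internal review finishes at 16 + 9 = day 25.
Revision cannot start until internal review (finishes day 25); literature review (finishes day 7). The controlling bound is day 25, so revision finishes at 25 + 1 = day 26.
Formatting cannot begin until revision (finishes day 26, plus 2-day gap → day 28). It runs from day 28 to 28 + 1 = day 29.
All tasks are finished once the last one completes. Finish times: Literature review at 7, Data cleaning at 9, Writing at 15, Internal review at 25, Revision at 26, Formatting at 29. The latest is day 29.

29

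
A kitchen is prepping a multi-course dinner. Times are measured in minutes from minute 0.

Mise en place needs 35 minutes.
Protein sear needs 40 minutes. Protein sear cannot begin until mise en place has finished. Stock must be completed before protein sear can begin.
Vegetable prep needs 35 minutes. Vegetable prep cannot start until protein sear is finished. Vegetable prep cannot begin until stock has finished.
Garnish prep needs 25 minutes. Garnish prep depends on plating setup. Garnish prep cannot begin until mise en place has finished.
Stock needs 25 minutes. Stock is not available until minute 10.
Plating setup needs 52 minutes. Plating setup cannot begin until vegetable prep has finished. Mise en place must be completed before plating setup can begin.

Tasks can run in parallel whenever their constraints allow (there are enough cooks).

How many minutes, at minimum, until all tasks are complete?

Stock cannot begin until its own release at minute 10. It runs from minute 10 to 10 + 25 = minute 35.
Mise en place has no prerequisites, so it starts at minute 0 and finishes at minute 35.
Protein sear needs all of mise en place (finishes minute 35); stock (finishes minute 35). That puts its earliest start at minute 35; it finishes at 35 + 40 = minute 75.
Vegetable prep cannot start until protein sear (finishes minute 75); stock (finishes minute 35). The controlling bound is minute 75, so vegetable prep finishes at 75 + 35 = minute 110.
Plating setup needs all of vegetable prep (finishes minute 110); mise en place (finishes minute 35). That puts its earliest start at minute 110; it finishes at 110 + 52 = minute 162.
For garnish prep: plating setup (finishes minute 162); mise en place (finishes minute 35). Taking the maximum gives a start of minute 162, and it finishes at 162 + 25 = minute 187.
All tasks are finished once the last one completes. Finish times: Mise en place at 35, Stock at 35, Protein sear at 75, Vegetable prep at 110, Plating setup at 162, Garnish prep at 187. The latest is minute 187.

187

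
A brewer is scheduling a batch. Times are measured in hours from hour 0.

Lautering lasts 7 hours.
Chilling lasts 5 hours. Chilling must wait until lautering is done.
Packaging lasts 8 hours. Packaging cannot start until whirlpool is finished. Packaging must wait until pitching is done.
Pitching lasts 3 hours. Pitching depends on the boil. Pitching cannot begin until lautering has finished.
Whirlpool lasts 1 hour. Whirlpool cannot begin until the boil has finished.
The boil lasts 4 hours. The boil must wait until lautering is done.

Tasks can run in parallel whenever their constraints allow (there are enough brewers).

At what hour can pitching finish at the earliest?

14

Nothing blocks lautering, so it runs from hour 0 to hour 7.
After lautering (finishes hour 7), the boil can start at hour 7 and finishes at hour 11.
Pitching has to wait for the boil (finishes hour 11); lautering (finishes hour 7). The latest of these is hour 11, so pitching runs hour 11 to 11 + 3 = hour 14.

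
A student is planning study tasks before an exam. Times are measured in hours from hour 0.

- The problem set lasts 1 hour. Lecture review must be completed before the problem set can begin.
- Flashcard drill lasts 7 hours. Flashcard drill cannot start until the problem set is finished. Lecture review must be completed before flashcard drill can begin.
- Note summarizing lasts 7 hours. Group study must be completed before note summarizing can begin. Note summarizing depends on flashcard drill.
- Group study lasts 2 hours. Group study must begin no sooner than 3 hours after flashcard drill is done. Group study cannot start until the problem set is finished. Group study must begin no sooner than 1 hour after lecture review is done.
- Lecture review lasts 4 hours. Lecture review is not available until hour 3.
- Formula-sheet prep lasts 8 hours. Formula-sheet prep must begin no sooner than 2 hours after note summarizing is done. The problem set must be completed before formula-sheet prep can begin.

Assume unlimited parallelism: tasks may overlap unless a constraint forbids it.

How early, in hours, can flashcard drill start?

Lecture review waits on its own release at hour 3, so it starts at hour 3 and finishes at 3 + 4 = hour 7.
The problem set waits on lecture review (finishes hour 7), so it starts at hour 7 and finishes at 7 + 1 = hour 8.
Flashcard drill waits on the problem set (finishes hour 8); lecture review (finishes hour 7). The latest of these is hour 8, which is the earliest flashcard drill can start.

8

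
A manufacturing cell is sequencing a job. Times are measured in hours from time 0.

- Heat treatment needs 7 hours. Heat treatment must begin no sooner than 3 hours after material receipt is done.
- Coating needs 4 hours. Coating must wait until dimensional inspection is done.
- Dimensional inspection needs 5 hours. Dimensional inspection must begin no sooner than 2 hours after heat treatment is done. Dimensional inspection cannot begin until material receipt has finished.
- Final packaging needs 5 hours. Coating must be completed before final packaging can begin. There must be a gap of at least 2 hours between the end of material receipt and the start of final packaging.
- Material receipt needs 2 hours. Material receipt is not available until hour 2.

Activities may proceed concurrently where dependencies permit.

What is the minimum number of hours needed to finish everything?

After its own release at hour 2, material receipt can start at hour 2 and finishes at hour 4.
After material receipt (finishes hour 4, plus 3-hour gap → hour 7), heat treatment can start at hour 7 and finishes at hour 14.
Dimensional inspection needs all of heat treatment (finishes hour 14, plus 2-hour gap → hour 16); material receipt (finishes hour 4). That puts its earliest start at hour 16; it finishes at 16 + 5 = hour 21.
After dimensional inspection (finishes hour 21), coating can start at hour 21 and finishes at hour 25.
Final packaging needs all of coating (finishes hour 25); material receipt (finishes hour 4, plus 2-hour gap → hour 6). That puts its earliest start at hour 25; it finishes at 25 + 5 = hour 30.
All tasks are finished once the last one completes. Finish times: Material receipt at 4, Heat treatment at 14, Dimensional inspection at 21, Coating at 25, Final packaging at 30. The latest is hour 30.

30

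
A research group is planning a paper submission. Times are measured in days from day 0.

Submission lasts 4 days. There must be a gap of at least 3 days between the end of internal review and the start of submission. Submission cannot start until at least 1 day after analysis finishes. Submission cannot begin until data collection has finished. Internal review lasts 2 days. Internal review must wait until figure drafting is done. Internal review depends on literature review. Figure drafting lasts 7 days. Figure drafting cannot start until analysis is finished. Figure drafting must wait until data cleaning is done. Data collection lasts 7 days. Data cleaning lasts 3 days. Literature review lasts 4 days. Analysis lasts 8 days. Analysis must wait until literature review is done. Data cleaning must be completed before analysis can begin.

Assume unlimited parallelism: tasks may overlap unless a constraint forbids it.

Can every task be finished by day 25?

No

Data cleaning has no prerequisites, so it starts at day 0 and finishes at day 3.
Nothing blocks data collection, so it runs from day 0 to day 7.
Literature review can start immediately at day 0; it finishes at day 4.
Analysis has to wait for literature review (finishes day 4); data cleaning (finishes day 3). The latest of these is day 4, so analysis runs day 4 to 4 + 8 = day 12.
Figure drafting has to wait for analysis (finishes day 12); data cleaning (finishes day 3). The latest of these is day 12, so figure drafting runs day 12 to 12 + 7 = day 19.
For internal review: figure drafting (finishes day 19); literature review (finishes day 4). Taking the maximum gives a start of day 19, and it finishes at 19 + 2 = day 21.
For submission: internal review (finishes day 21, plus 3-day gap → day 24); analysis (finishes day 12, plus 1-day gap → day 13); data collection (finishes day 7). Taking the maximum gives a start of day 24, and it finishes at 24 + 4 = day 28.
The earliest everything can be done is day 28, which is after the deadline of 25, so it is not possible.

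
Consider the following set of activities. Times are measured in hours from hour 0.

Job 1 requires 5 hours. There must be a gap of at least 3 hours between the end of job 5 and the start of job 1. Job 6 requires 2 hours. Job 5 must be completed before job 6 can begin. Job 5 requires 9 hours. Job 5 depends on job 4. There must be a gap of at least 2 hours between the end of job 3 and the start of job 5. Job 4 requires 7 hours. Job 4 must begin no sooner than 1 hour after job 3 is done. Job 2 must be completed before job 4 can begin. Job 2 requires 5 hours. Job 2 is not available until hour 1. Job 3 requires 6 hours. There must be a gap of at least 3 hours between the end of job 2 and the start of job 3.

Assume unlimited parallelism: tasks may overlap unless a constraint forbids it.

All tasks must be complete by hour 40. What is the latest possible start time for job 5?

23

To finish by hour 40, job 1 (duration 5) must start no later than hour 35.
Job 6 must finish by hour 40; it takes 2 hours, so it must start by 40 − 2 = hour 38.
For job 5: job 1 (must start by hour 35, minus 3-hour gap → hour 32); job 6 (must start by hour 38). The most restrictive is hour 32; with a 9-hour duration, job 5 must start by hour 23.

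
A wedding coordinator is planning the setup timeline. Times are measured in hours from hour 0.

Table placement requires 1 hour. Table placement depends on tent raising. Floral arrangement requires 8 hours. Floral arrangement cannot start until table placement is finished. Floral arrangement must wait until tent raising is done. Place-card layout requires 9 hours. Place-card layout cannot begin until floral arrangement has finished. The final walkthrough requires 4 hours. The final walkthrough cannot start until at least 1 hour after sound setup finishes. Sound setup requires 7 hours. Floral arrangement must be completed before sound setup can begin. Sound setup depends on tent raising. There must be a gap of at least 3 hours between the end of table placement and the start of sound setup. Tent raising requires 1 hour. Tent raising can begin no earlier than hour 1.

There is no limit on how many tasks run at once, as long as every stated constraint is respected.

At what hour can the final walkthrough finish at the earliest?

23

Tent raising waits on its own release at hour 1, so it starts at hour 1 and finishes at 1 + 1 = hour 2.
Table placement waits on tent raising (finishes hour 2), so it starts at hour 2 and finishes at 2 + 1 = hour 3.
Floral arrangement needs all of table placement (finishes hour 3); tent raising (finishes hour 2). That puts its earliest start at hour 3; it finishes at 3 + 8 = hour 11.
For sound setup: floral arrangement (finishes hour 11); tent raising (finishes hour 2); table placement (finishes hour 3, plus 3-hour gap → hour 6). Taking the maximum gives a start of hour 11, and it finishes at 11 + 7 = hour 18.
The final walkthrough cannot begin until sound setup (finishes hour 18, plus 1-hour gap → hour 19). It runs from hour 19 to 19 + 4 = hour 23.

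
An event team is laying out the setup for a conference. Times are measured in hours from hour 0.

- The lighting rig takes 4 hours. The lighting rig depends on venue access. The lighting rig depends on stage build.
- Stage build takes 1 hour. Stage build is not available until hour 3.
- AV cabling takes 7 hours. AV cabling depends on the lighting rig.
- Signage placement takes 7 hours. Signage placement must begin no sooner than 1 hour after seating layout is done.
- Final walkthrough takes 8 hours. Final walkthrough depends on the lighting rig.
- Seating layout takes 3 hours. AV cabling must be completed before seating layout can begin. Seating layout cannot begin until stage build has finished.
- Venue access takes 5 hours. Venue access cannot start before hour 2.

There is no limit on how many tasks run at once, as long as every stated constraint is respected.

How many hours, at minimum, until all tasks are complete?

Stage build cannot begin until its own release at hour 3. It runs from hour 3 to 3 + 1 = hour 4.
After its own release at hour 2, venue access can start at hour 2 and finishes at hour 7.
For the lighting rig: venue access (finishes hour 7); stage build (finishes hour 4). Taking the maximum gives a start of hour 7, and it finishes at 7 + 4 = hour 11.
Final walkthrough waits on the lighting rig (finishes hour 11), so it starts at hour 11 and finishes at 11 + 8 = hour 19.
AV cabling cannot begin until the lighting rig (finishes hour 11). It runs from hour 11 to 11 + 7 = hour 18.
For seating layout: AV cabling (finishes hour 18); stage build (finishes hour 4). Taking the maximum gives a start of hour 18, and it finishes at 18 + 3 = hour 21.
Signage placement cannot begin until seating layout (finishes hour 21, plus 1-hour gap → hour 22). It runs from hour 22 to 22 + 7 = hour 29.
All tasks are finished once the last one completes. Finish times: Venue access at 7, Stage build at 4, The lighting rig at 11, AV cabling at 18, Seating layout at 21, Signage placement at 29, Final walkthrough at 19. The latest is hour 29.

29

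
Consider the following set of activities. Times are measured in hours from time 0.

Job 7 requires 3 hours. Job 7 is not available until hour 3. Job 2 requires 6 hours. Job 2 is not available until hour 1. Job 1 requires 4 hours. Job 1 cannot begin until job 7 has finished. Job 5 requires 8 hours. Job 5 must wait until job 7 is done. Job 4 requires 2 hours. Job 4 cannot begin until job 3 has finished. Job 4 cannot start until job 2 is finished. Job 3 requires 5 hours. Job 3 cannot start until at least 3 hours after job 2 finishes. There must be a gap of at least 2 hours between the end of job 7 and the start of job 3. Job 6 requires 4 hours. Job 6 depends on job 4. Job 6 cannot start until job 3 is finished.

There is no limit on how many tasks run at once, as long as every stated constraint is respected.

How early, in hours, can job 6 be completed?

21

Job 7 waits on its own release at hour 3, so it starts at hour 3 and finishes at 3 + 3 = hour 6.
Job 2 cannot begin until its own release at hour 1. It runs from hour 1 to 1 + 6 = hour 7.
For job 3: job 2 (finishes hour 7, plus 3-hour gap → hour 10); job 7 (finishes hour 6, plus 2-hour gap → hour 8). Taking the maximum gives a start of hour 10, and it finishes at 10 + 5 = hour 15.
For job 4: job 3 (finishes hour 15); job 2 (finishes hour 7). Taking the maximum gives a start of hour 15, and it finishes at 15 + 2 = hour 17.
For job 6: job 4 (finishes hour 17); job 3 (finishes hour 15). Taking the maximum gives a start of hour 17, and it finishes at 17 + 4 = hour 21.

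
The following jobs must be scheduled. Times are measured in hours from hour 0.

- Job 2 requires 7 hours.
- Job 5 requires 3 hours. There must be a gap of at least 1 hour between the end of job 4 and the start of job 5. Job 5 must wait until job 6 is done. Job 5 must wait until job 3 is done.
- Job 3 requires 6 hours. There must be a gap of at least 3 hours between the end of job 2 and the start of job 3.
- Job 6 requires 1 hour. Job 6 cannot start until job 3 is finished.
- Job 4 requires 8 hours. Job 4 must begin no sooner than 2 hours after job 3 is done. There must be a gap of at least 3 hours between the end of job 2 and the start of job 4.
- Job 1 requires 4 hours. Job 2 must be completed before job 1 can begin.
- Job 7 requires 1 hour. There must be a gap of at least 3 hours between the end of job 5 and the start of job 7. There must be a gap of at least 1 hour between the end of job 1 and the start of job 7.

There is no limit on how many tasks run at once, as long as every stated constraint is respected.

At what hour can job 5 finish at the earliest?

30

Job 2 has no prerequisites, so it starts at hour 0 and finishes at hour 7.
Job 3 waits on job 2 (finishes hour 7, plus 3-hour gap → hour 10), so it starts at hour 10 and finishes at 10 + 6 = hour 16.
After job 3 (finishes hour 16), job 6 can start at hour 16 and finishes at hour 17.
For job 4: job 3 (finishes hour 16, plus 2-hour gap → hour 18); job 2 (finishes hour 7, plus 3-hour gap → hour 10). Taking the maximum gives a start of hour 18, and it finishes at 18 + 8 = hour 26.
Job 5 has to wait for job 4 (finishes hour 26, plus 1-hour gap → hour 27); job 6 (finishes hour 17); job 3 (finishes hour 16). The latest of these is hour 27, so job 5 runs hour 27 to 27 + 3 = hour 30.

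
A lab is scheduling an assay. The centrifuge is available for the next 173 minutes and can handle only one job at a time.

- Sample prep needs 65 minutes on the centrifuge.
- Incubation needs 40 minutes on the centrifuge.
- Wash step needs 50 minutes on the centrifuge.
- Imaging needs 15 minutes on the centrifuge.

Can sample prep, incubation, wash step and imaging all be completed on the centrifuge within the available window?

Running back to back, the jobs need 65 + 40 + 50 + 15 = 170 minutes on the centrifuge.
Since 170 ≤ 173, they fit within the window.

Yes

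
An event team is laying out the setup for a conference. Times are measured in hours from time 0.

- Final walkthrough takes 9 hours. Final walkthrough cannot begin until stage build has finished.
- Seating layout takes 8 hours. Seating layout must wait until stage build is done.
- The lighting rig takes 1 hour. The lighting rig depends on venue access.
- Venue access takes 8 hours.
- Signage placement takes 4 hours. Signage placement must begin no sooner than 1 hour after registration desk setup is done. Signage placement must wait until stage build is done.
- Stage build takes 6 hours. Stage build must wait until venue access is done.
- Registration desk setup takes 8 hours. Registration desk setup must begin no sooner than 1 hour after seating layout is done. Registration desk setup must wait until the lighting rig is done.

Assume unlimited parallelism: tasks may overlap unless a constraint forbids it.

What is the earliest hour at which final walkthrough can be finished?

23

Venue access can start immediately at hour 0; it finishes at hour 8.
After venue access (finishes hour 8), stage build can start at hour 8 and finishes at hour 14.
Final walkthrough cannot begin until stage build (finishes hour 14). It runs from hour 14 to 14 + 9 = hour 23.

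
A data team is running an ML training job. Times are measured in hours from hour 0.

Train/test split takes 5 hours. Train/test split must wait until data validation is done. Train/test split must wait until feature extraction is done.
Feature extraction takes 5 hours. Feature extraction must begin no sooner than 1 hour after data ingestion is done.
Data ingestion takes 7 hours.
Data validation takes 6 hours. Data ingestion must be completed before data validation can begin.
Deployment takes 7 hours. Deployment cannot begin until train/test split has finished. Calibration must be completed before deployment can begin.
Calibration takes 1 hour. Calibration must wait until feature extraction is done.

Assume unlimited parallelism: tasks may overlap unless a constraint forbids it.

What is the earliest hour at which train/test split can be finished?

Data ingestion has no prerequisites, so it starts at hour 0 and finishes at hour 7.
Feature extraction waits on data ingestion (finishes hour 7, plus 1-hour gap → hour 8), so it starts at hour 8 and finishes at 8 + 5 = hour 13.
After data ingestion (finishes hour 7), data validation can start at hour 7 and finishes at hour 13.
Train/test split cannot start until data validation (finishes hour 13); feature extraction (finishes hour 13). The controlling bound is hour 13, so train/test split finishes at 13 + 5 = hour 18.

18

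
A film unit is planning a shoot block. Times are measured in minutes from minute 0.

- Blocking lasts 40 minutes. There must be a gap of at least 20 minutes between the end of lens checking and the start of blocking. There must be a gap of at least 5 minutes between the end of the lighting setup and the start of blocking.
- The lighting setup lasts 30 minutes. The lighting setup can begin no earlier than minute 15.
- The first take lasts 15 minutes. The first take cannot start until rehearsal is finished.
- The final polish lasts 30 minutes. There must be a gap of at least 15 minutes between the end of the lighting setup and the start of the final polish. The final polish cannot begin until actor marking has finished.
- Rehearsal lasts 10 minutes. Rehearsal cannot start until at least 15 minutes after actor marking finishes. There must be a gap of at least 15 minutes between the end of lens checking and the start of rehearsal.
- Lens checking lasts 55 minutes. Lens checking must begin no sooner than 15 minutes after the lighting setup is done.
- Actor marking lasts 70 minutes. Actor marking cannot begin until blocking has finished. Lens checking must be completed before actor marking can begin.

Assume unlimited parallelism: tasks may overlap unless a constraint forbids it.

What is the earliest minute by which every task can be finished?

285

The lighting setup cannot begin until its own release at minute 15. It runs from minute 15 to 15 + 30 = minute 45.
Lens checking cannot begin until the lighting setup (finishes minute 45, plus 15-minute gap → minute 60). It runs from minute 60 to 60 + 55 = minute 115.
Blocking cannot start until lens checking (finishes minute 115, plus 20-minute gap → minute 135); the lighting setup (finishes minute 45, plus 5-minute gap → minute 50). The controlling bound is minute 135, so blocking finishes at 135 + 40 = minute 175.
Actor marking cannot start until blocking (finishes minute 175); lens checking (finishes minute 115). The controlling bound is minute 175, so actor marking finishes at 175 + 70 = minute 245.
The final polish cannot start until the lighting setup (finishes minute 45, plus 15-minute gap → minute 60); actor marking (finishes minute 245). The controlling bound is minute 245, so the final polish finishes at 245 + 30 = minute 275.
Rehearsal cannot start until actor marking (finishes minute 245, plus 15-minute gap → minute 260); lens checking (finishes minute 115, plus 15-minute gap → minute 130). The controlling bound is minute 260, so rehearsal finishes at 260 + 10 = minute 270.
After rehearsal (finishes minute 270), the first take can start at minute 270 and finishes at minute 285.
All tasks are finished once the last one completes. Finish times: The lighting setup at 45, Lens checking at 115, Blocking at 175, Actor marking at 245, Rehearsal at 270, The final polish at 275, The first take at 285. The latest is minute 285.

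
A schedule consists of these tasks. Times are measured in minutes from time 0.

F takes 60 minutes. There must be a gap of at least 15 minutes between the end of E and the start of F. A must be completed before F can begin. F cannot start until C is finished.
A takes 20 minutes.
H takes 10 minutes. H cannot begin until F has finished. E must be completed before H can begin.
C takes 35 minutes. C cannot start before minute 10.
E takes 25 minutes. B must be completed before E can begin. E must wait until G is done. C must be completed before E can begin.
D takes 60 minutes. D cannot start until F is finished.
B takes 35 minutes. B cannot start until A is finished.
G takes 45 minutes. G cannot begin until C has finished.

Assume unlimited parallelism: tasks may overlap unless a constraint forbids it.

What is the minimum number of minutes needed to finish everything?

250

After its own release at minute 10, C can start at minute 10 and finishes at minute 45.
After C (finishes minute 45), G can start at minute 45 and finishes at minute 90.
A can start immediately at minute 0; it finishes at minute 20.
B waits on A (finishes minute 20), so it starts at minute 20 and finishes at 20 + 35 = minute 55.
E needs all of B (finishes minute 55); G (finishes minute 90); C (finishes minute 45). That puts its earliest start at minute 90; it finishes at 90 + 25 = minute 115.
For F: E (finishes minute 115, plus 15-minute gap → minute 130); A (finishes minute 20); C (finishes minute 45). Taking the maximum gives a start of minute 130, and it finishes at 130 + 60 = minute 190.
H cannot start until F (finishes minute 190); E (finishes minute 115). The controlling bound is minute 190, so H finishes at 190 + 10 = minute 200.
After F (finishes minute 190), D can start at minute 190 and finishes at minute 250.
All tasks are finished once the last one completes. Finish times: A at 20, B at 55, C at 45, D at 250, E at 115, F at 190, G at 90, H at 200. The latest is minute 250.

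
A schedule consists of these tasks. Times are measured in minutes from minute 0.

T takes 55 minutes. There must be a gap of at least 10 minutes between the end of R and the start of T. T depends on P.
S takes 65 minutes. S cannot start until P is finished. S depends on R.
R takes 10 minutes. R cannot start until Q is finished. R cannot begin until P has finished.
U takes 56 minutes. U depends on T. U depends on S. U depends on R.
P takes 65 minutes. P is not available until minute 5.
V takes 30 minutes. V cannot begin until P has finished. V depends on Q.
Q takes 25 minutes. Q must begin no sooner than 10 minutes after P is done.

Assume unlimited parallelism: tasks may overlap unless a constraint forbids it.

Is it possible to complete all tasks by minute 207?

P waits on its own release at minute 5, so it starts at minute 5 and finishes at 5 + 65 = minute 70.
After P (finishes minute 70, plus 10-minute gap → minute 80), Q can start at minute 80 and finishes at minute 105.
For V: P (finishes minute 70); Q (finishes minute 105). Taking the maximum gives a start of minute 105, and it finishes at 105 + 30 = minute 135.
R cannot start until Q (finishes minute 105); P (finishes minute 70). The controlling bound is minute 105, so R finishes at 105 + 10 = minute 115.
T cannot start until R (finishes minute 115, plus 10-minute gap → minute 125); P (finishes minute 70). The controlling bound is minute 125, so T finishes at 125 + 55 = minute 180.
For S: P (finishes minute 70); R (finishes minute 115). Taking the maximum gives a start of minute 115, and it finishes at 115 + 65 = minute 180.
U has to wait for T (finishes minute 180); S (finishes minute 180); R (finishes minute 115). The latest of these is minute 180, so U runs minute 180 to 180 + 56 = minute 236.
The earliest everything can be done is minute 236, which is after the deadline of 207, so it is not possible.

No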